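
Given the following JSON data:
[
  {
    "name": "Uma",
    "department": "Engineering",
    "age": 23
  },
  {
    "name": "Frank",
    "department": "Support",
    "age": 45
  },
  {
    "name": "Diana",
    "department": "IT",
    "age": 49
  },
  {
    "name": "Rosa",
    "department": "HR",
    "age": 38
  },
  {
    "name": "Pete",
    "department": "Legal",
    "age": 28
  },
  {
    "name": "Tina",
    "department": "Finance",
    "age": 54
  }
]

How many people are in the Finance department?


Scanning records for department = Finance
  Record 5: Tina
Count: 1

ANSWER: 1


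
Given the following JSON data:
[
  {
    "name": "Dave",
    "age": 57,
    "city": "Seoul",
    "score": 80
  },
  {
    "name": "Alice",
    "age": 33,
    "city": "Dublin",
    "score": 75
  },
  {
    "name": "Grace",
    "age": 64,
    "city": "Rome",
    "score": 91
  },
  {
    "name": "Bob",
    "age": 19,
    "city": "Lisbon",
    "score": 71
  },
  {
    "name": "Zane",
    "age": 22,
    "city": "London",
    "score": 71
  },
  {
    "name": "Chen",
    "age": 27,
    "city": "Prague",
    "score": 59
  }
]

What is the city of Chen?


Looking up record where name = Chen
Record index: 5
Field 'city' = Prague

ANSWER: Prague


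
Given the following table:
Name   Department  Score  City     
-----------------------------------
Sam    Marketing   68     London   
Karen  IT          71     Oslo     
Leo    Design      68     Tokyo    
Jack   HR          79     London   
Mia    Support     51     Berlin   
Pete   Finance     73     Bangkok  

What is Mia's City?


Row 5: Mia
City = Berlin

ANSWER: Berlin


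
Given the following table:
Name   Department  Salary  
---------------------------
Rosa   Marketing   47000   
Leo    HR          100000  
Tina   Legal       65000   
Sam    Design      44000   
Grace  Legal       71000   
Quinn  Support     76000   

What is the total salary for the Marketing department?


Marketing department members:
  Rosa: 47000
Total = 47000 = 47000

ANSWER: 47000


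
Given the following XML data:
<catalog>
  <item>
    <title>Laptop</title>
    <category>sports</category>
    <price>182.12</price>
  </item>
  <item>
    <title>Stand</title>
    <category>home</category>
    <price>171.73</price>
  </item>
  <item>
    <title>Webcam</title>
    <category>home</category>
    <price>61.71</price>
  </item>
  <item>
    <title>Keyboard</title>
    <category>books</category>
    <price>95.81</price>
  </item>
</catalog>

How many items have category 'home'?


Scanning <item> elements for <category>home</category>:
  Item 2: Stand -> MATCH
  Item 3: Webcam -> MATCH
Count: 2

ANSWER: 2


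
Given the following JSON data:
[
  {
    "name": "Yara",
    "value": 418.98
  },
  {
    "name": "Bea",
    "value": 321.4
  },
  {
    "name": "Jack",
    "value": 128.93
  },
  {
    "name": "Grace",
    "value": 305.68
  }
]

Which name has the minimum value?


Comparing values:
  Yara: 418.98
  Bea: 321.4
  Jack: 128.93
  Grace: 305.68
Minimum: Jack (128.93)

ANSWER: Jack


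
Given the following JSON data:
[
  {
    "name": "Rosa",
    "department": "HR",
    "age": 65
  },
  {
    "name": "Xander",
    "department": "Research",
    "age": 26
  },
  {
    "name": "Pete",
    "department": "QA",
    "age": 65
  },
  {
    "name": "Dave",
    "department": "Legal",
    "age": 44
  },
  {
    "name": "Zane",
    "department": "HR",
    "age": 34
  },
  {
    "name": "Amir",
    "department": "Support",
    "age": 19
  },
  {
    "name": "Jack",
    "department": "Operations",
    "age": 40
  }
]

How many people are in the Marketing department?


Scanning records for department = Marketing
  No matches found
Count: 0

ANSWER: 0


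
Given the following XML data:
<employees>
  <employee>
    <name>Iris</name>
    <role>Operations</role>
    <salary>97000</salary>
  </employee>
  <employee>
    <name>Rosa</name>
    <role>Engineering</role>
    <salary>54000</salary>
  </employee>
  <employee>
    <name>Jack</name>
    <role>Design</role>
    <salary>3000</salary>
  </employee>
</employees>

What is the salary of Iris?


Searching for <employee> with <name>Iris</name>
Found at position 1
<salary>97000</salary>

ANSWER: 97000


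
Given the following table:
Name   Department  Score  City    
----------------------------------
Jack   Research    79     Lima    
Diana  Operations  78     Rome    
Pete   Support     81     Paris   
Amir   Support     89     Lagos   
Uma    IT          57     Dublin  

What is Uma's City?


Row 5: Uma
City = Dublin

ANSWER: Dublin


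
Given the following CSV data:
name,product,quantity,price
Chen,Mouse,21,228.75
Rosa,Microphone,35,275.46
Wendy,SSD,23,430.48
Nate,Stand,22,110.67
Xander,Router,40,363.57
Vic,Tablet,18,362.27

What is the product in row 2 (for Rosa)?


Row 2: Rosa
Column 'product' = Microphone

ANSWER: Microphone


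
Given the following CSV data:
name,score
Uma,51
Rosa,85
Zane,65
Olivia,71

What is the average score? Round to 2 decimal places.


Scores: 51, 85, 65, 71
Sum = 272
Count = 4
Average = 272 / 4 = 68.00

ANSWER: 68.00


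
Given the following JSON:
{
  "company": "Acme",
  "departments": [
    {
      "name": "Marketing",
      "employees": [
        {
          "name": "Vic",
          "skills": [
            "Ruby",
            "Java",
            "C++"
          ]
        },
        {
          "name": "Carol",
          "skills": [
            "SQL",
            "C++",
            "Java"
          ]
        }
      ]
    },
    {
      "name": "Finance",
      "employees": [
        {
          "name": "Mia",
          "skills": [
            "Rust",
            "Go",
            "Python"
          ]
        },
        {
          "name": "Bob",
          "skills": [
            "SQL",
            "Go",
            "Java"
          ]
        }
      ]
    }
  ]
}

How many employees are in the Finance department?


Path: departments[1].employees
Count: 2

ANSWER: 2


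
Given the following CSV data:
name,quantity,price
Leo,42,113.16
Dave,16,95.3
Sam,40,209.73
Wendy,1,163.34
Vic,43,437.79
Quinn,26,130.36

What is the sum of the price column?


Values in 'price' column:
  Row 1: 113.16
  Row 2: 95.3
  Row 3: 209.73
  Row 4: 163.34
  Row 5: 437.79
  Row 6: 130.36
Sum = 113.16 + 95.3 + 209.73 + 163.34 + 437.79 + 130.36 = 1149.68

ANSWER: 1149.68


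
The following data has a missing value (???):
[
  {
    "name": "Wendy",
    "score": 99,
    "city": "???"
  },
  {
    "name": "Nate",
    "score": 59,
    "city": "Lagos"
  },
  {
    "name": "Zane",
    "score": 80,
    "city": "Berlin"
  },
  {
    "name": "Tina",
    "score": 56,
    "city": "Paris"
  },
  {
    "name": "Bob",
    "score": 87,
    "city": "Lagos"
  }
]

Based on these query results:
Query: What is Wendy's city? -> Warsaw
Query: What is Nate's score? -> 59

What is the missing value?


The missing value is Wendy's city
From query: Wendy's city = Warsaw

ANSWER: Warsaw


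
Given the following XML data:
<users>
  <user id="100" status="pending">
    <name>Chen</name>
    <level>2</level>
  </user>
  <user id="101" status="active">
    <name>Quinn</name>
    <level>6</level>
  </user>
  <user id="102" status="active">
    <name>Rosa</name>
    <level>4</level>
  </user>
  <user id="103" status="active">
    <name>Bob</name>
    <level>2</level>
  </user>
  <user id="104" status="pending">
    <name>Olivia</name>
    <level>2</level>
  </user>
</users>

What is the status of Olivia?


Finding user with name = Olivia
user id="104" status="pending"

ANSWER: pending


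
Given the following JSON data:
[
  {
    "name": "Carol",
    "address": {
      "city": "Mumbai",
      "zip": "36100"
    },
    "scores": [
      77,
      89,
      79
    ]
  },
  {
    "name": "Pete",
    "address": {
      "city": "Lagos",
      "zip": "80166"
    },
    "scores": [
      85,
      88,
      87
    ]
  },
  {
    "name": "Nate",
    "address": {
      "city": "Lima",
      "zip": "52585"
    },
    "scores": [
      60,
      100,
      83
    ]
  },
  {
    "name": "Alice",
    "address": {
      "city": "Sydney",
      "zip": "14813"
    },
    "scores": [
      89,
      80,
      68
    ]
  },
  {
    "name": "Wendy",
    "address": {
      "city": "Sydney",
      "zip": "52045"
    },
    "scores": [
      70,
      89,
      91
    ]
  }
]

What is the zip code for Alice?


Path: records[3].address.zip
Value: 14813

ANSWER: 14813


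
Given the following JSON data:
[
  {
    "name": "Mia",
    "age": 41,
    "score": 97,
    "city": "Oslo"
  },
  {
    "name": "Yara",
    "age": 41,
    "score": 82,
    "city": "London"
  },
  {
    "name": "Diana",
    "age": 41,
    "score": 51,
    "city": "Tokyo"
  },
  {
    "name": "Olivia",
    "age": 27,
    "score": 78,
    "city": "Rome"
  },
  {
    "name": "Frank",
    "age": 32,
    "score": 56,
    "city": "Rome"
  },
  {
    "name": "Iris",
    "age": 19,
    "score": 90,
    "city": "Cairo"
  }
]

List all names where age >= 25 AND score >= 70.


Checking both conditions:
  Mia (age=41, score=97) -> YES
  Yara (age=41, score=82) -> YES
  Diana (age=41, score=51) -> no
  Olivia (age=27, score=78) -> YES
  Frank (age=32, score=56) -> no
  Iris (age=19, score=90) -> no


ANSWER: Mia, Yara, Olivia


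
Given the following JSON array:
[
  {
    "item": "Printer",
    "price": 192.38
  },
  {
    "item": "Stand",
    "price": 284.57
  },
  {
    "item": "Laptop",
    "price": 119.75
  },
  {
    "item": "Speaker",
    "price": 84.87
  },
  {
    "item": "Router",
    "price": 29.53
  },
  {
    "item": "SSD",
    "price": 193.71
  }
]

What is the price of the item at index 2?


Array index 2 -> Laptop
price = 119.75

ANSWER: 119.75


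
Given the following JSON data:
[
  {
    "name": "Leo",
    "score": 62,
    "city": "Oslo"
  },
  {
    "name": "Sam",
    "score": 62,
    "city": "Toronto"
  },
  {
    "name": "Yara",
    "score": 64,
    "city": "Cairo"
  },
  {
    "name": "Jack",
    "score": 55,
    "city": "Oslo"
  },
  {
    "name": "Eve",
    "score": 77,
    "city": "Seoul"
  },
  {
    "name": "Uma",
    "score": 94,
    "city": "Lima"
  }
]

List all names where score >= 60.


Filtering records where score >= 60:
  Leo (score=62) -> YES
  Sam (score=62) -> YES
  Yara (score=64) -> YES
  Jack (score=55) -> no
  Eve (score=77) -> YES
  Uma (score=94) -> YES


ANSWER: Leo, Sam, Yara, Eve, Uma


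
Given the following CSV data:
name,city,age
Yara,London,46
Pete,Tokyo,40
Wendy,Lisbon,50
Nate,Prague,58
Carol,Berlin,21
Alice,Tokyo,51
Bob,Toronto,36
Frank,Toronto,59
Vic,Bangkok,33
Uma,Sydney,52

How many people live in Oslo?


Scanning city column for 'Oslo':
Total matches: 0

ANSWER: 0


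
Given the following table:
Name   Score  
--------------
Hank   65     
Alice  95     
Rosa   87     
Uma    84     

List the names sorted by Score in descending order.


Sorting by Score (descending):
  Alice: 95
  Rosa: 87
  Uma: 84
  Hank: 65


ANSWER: Alice, Rosa, Uma, Hank


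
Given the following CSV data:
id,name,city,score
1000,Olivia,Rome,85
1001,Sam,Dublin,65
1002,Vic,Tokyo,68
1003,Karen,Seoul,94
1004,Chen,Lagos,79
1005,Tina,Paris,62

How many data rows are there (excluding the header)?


Counting rows (excluding header):
Header: id,name,city,score
Data rows: 6

ANSWER: 6


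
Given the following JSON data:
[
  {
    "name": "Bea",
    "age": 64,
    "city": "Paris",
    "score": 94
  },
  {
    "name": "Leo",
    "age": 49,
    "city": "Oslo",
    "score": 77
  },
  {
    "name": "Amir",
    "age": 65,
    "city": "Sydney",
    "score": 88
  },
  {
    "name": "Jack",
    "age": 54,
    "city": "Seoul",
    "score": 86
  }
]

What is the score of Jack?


Looking up record where name = Jack
Record index: 3
Field 'score' = 86

ANSWER: 86


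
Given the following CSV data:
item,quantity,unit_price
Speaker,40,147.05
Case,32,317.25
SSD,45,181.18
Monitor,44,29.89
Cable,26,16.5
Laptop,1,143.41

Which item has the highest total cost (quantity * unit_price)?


Computing row totals:
  Speaker: 5882.0
  Case: 10152.0
  SSD: 8153.1
  Monitor: 1315.16
  Cable: 429.0
  Laptop: 143.41
Maximum: Case (10152.0)

ANSWER: Case


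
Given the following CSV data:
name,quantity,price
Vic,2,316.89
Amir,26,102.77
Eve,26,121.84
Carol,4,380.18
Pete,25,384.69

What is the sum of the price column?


Values in 'price' column:
  Row 1: 316.89
  Row 2: 102.77
  Row 3: 121.84
  Row 4: 380.18
  Row 5: 384.69
Sum = 316.89 + 102.77 + 121.84 + 380.18 + 384.69 = 1306.37

ANSWER: 1306.37


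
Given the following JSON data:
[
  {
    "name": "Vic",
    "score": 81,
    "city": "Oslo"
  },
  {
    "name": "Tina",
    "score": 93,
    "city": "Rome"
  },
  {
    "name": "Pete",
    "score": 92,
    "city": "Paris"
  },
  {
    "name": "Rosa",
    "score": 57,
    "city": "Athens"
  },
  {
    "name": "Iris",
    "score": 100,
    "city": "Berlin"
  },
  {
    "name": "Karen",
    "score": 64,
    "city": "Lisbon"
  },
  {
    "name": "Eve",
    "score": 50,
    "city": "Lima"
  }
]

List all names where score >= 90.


Filtering records where score >= 90:
  Vic (score=81) -> no
  Tina (score=93) -> YES
  Pete (score=92) -> YES
  Rosa (score=57) -> no
  Iris (score=100) -> YES
  Karen (score=64) -> no
  Eve (score=50) -> no


ANSWER: Tina, Pete, Iris


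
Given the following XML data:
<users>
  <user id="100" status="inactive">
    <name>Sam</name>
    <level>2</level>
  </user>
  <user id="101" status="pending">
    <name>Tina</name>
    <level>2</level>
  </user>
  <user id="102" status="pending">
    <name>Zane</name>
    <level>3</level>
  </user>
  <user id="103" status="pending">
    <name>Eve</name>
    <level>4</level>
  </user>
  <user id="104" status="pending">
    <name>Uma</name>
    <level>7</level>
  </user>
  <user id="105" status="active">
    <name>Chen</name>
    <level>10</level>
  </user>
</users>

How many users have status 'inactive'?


Counting users with status='inactive':
  Sam (id=100) -> MATCH
Count: 1

ANSWER: 1


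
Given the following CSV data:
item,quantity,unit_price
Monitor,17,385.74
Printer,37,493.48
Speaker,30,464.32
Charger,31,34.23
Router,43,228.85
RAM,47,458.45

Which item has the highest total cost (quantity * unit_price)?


Computing row totals:
  Monitor: 6557.58
  Printer: 18258.76
  Speaker: 13929.6
  Charger: 1061.13
  Router: 9840.55
  RAM: 21547.15
Maximum: RAM (21547.15)

ANSWER: RAM


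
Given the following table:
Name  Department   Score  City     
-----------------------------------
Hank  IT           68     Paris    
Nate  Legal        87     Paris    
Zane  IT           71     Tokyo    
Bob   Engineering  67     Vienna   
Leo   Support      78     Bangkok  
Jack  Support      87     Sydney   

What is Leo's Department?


Row 5: Leo
Department = Support

ANSWER: Support


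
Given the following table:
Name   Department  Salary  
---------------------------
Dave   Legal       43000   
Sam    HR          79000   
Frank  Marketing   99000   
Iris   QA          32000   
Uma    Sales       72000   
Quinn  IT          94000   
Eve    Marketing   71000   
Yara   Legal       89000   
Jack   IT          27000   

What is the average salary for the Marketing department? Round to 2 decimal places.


Marketing department members:
  Frank: 99000
  Eve: 71000
Sum = 170000
Count = 2
Average = 170000 / 2 = 85000.00

ANSWER: 85000.00


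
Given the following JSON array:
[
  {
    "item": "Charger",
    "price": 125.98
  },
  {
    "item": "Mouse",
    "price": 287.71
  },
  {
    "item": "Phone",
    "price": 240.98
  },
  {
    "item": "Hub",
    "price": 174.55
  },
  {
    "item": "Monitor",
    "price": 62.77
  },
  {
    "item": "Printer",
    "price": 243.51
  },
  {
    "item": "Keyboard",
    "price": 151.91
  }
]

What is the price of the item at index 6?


Array index 6 -> Keyboard
price = 151.91

ANSWER: 151.91


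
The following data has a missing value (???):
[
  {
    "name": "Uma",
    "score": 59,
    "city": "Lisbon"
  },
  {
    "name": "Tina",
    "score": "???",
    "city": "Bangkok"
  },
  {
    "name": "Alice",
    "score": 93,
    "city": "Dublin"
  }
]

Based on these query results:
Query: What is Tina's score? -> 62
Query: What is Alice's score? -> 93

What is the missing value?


The missing value is Tina's score
From query: Tina's score = 62

ANSWER: 62


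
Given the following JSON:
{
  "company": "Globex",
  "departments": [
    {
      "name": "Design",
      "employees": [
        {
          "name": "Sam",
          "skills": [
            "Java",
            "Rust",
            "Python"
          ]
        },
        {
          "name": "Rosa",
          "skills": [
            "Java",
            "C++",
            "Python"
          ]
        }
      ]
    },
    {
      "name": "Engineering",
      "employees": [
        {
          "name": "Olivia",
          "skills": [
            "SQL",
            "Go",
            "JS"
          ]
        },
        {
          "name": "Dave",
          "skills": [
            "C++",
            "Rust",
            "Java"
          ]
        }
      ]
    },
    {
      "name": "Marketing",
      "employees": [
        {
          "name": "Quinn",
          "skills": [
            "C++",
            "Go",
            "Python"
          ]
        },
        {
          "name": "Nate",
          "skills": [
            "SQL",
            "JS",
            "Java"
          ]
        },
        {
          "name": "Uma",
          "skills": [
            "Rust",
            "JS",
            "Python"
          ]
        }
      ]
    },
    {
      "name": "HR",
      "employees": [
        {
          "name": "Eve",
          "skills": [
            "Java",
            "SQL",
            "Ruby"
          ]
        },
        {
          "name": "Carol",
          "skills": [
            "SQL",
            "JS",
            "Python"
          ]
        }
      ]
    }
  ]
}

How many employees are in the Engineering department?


Path: departments[1].employees
Count: 2

ANSWER: 2


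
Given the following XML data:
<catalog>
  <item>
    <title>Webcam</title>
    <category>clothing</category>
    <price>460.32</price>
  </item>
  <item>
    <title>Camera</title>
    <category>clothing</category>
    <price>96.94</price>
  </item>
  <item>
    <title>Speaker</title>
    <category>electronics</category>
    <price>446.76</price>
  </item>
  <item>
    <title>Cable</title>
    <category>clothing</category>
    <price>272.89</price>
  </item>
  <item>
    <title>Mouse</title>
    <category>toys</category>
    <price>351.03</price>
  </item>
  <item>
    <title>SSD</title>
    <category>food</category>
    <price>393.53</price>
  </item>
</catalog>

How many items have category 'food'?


Scanning <item> elements for <category>food</category>:
  Item 6: SSD -> MATCH
Count: 1

ANSWER: 1


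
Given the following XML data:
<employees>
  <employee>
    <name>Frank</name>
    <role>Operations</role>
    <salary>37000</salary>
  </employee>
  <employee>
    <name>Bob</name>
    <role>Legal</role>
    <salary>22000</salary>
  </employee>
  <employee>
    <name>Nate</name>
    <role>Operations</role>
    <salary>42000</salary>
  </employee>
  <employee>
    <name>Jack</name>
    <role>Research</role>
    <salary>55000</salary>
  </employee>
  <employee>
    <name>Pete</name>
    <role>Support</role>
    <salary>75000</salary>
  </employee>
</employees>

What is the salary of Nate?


Searching for <employee> with <name>Nate</name>
Found at position 3
<salary>42000</salary>

ANSWER: 42000


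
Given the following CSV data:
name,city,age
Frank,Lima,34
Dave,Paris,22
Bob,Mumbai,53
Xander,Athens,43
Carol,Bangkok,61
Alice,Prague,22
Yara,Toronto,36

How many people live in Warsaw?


Scanning city column for 'Warsaw':
Total matches: 0

ANSWER: 0


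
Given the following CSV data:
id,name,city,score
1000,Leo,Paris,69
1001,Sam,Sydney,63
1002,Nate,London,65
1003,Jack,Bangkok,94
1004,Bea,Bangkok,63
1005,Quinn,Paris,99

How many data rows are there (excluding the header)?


Counting rows (excluding header):
Header: id,name,city,score
Data rows: 6

ANSWER: 6


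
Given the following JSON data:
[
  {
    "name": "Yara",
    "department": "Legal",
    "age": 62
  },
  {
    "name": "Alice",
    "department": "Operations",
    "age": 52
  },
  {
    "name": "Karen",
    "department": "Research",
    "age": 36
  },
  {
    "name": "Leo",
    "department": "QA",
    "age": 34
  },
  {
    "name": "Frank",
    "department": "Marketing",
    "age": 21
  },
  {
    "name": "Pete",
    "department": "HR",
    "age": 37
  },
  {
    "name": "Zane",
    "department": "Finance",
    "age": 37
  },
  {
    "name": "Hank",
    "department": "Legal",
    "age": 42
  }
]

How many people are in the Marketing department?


Scanning records for department = Marketing
  Record 4: Frank
Count: 1

ANSWER: 1


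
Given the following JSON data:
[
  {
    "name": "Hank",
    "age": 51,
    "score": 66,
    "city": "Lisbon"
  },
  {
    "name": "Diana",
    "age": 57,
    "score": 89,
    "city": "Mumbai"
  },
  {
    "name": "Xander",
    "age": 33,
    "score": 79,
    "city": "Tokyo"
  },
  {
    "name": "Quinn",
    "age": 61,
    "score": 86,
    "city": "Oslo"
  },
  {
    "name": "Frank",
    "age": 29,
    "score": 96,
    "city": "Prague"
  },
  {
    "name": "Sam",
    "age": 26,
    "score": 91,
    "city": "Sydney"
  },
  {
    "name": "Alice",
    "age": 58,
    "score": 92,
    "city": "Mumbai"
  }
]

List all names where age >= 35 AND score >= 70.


Checking both conditions:
  Hank (age=51, score=66) -> no
  Diana (age=57, score=89) -> YES
  Xander (age=33, score=79) -> no
  Quinn (age=61, score=86) -> YES
  Frank (age=29, score=96) -> no
  Sam (age=26, score=91) -> no
  Alice (age=58, score=92) -> YES


ANSWER: Diana, Quinn, Alice


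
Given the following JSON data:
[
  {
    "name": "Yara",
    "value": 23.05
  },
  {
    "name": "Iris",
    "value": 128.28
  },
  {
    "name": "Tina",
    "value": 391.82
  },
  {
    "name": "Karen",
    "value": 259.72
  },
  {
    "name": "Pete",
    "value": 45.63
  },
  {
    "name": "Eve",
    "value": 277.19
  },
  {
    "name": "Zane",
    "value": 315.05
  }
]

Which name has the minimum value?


Comparing values:
  Yara: 23.05
  Iris: 128.28
  Tina: 391.82
  Karen: 259.72
  Pete: 45.63
  Eve: 277.19
  Zane: 315.05
Minimum: Yara (23.05)

ANSWER: Yara


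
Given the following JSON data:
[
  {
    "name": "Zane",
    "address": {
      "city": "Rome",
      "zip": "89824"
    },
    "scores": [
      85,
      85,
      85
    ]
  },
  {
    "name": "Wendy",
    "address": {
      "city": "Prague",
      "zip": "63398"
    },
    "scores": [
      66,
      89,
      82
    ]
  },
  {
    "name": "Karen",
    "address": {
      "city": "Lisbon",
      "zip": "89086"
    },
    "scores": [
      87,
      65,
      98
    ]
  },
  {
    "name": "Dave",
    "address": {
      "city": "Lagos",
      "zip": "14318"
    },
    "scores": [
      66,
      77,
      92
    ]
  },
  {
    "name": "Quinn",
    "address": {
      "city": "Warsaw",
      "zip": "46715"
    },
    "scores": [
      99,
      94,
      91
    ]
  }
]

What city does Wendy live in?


Path: records[1].address.city
Value: Prague

ANSWER: Prague


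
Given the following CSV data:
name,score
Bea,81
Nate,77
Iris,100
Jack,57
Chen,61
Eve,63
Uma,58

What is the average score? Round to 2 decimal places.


Scores: 81, 77, 100, 57, 61, 63, 58
Sum = 497
Count = 7
Average = 497 / 7 = 71.00

ANSWER: 71.00


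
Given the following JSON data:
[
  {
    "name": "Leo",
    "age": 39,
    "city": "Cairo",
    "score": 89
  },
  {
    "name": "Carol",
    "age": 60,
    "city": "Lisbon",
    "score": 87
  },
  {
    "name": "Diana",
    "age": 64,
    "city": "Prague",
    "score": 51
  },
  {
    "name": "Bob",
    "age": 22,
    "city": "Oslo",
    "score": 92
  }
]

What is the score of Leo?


Looking up record where name = Leo
Record index: 0
Field 'score' = 89

ANSWER: 89


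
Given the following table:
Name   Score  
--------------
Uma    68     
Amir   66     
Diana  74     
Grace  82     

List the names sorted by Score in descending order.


Sorting by Score (descending):
  Grace: 82
  Diana: 74
  Uma: 68
  Amir: 66


ANSWER: Grace, Diana, Uma, Amir


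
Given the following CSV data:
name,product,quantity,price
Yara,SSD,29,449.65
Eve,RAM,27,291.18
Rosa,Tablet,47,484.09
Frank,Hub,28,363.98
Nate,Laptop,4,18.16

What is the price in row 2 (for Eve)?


Row 2: Eve
Column 'price' = 291.18

ANSWER: 291.18


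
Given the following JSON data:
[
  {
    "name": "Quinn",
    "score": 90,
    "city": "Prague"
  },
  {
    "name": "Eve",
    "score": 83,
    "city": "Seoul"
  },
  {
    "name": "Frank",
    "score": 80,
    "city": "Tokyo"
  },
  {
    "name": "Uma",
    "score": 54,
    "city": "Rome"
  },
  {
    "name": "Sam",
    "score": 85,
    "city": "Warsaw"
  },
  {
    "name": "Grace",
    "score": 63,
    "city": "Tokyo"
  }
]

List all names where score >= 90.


Filtering records where score >= 90:
  Quinn (score=90) -> YES
  Eve (score=83) -> no
  Frank (score=80) -> no
  Uma (score=54) -> no
  Sam (score=85) -> no
  Grace (score=63) -> no


ANSWER: Quinn


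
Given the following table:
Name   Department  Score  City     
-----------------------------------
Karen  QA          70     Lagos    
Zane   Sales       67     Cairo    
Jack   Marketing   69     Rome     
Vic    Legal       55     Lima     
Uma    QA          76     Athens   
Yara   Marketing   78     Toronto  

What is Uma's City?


Row 5: Uma
City = Athens

ANSWER: Athens


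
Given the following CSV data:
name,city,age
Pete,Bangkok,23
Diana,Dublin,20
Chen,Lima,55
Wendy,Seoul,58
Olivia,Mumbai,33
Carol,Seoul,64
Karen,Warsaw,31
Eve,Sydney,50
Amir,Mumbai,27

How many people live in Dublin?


Scanning city column for 'Dublin':
  Row 2: Diana -> MATCH
Total matches: 1

ANSWER: 1


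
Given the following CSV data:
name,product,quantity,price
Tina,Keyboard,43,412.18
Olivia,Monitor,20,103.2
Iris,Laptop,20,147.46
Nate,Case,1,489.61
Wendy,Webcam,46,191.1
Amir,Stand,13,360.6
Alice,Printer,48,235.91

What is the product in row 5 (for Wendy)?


Row 5: Wendy
Column 'product' = Webcam

ANSWER: Webcam


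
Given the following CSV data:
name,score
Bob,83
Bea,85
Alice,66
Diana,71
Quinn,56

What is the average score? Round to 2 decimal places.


Scores: 83, 85, 66, 71, 56
Sum = 361
Count = 5
Average = 361 / 5 = 72.20

ANSWER: 72.20


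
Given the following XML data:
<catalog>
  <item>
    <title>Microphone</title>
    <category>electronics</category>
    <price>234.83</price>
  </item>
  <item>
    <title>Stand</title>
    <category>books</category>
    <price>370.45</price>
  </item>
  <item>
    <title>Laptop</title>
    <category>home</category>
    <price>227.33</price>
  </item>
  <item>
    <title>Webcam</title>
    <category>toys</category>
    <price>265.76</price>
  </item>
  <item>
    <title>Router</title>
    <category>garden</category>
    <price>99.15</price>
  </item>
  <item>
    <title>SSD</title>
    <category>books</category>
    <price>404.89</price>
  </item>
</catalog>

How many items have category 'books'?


Scanning <item> elements for <category>books</category>:
  Item 2: Stand -> MATCH
  Item 6: SSD -> MATCH
Count: 2

ANSWER: 2


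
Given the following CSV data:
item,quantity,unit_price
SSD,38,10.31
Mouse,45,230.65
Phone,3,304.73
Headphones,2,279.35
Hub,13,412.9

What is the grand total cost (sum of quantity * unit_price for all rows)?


Computing row totals:
  SSD: 38 * 10.31 = 391.78
  Mouse: 45 * 230.65 = 10379.25
  Phone: 3 * 304.73 = 914.19
  Headphones: 2 * 279.35 = 558.7
  Hub: 13 * 412.9 = 5367.7
Grand total = 391.78 + 10379.25 + 914.19 + 558.7 + 5367.7 = 17611.62

ANSWER: 17611.62


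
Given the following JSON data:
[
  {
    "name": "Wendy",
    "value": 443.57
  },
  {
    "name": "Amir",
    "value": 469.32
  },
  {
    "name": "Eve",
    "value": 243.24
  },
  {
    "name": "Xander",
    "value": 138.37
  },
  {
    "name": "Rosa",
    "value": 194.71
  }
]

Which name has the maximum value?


Comparing values:
  Wendy: 443.57
  Amir: 469.32
  Eve: 243.24
  Xander: 138.37
  Rosa: 194.71
Maximum: Amir (469.32)

ANSWER: Amir


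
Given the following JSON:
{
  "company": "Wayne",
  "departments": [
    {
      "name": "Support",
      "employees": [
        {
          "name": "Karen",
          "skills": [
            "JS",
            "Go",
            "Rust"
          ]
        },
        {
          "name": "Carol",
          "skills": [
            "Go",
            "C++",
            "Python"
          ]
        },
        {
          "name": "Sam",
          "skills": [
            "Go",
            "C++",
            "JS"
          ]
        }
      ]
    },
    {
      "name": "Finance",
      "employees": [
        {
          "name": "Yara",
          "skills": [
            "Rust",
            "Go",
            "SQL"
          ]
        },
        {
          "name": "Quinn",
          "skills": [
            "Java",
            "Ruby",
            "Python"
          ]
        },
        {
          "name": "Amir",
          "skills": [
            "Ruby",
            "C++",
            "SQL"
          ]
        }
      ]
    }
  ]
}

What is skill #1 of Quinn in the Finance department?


Path: departments[1].employees[1].skills[0]
Value: Java

ANSWER: Java


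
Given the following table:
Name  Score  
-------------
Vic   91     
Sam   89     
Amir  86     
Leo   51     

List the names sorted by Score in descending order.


Sorting by Score (descending):
  Vic: 91
  Sam: 89
  Amir: 86
  Leo: 51


ANSWER: Vic, Sam, Amir, Leo


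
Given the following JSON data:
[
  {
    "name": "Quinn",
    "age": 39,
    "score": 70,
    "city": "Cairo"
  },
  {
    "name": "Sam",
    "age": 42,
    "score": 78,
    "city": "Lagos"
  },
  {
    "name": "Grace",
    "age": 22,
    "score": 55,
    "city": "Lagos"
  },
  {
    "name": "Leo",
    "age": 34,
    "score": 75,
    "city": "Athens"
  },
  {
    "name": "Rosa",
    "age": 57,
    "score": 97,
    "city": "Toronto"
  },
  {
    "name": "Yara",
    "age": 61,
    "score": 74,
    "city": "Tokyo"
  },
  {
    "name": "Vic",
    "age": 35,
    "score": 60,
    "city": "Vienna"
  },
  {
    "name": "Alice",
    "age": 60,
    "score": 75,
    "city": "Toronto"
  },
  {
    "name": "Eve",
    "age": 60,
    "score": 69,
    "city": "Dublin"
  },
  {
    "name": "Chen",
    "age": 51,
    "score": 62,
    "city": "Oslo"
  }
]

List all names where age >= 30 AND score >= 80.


Checking both conditions:
  Quinn (age=39, score=70) -> no
  Sam (age=42, score=78) -> no
  Grace (age=22, score=55) -> no
  Leo (age=34, score=75) -> no
  Rosa (age=57, score=97) -> YES
  Yara (age=61, score=74) -> no
  Vic (age=35, score=60) -> no
  Alice (age=60, score=75) -> no
  Eve (age=60, score=69) -> no
  Chen (age=51, score=62) -> no


ANSWER: Rosa


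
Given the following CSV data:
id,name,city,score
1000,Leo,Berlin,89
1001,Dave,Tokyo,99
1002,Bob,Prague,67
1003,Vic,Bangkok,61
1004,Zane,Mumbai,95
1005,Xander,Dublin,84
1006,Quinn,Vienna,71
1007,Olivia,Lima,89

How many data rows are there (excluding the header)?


Counting rows (excluding header):
Header: id,name,city,score
Data rows: 8

ANSWER: 8


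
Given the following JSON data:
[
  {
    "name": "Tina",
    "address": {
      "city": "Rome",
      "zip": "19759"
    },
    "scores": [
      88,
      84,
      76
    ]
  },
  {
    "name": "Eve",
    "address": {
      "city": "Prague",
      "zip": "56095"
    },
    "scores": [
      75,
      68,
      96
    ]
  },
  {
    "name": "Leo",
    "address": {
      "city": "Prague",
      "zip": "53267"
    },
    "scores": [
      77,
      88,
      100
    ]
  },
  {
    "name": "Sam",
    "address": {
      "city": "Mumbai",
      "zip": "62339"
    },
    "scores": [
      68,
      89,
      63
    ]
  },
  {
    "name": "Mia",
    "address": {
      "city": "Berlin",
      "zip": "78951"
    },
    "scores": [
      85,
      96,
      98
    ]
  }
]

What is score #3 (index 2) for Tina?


Path: records[0].scores[2]
Value: 76

ANSWER: 76


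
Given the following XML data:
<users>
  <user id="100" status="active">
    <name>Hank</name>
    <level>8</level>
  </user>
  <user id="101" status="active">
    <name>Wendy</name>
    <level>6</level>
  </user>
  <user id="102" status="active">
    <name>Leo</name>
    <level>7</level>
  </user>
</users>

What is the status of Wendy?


Finding user with name = Wendy
user id="101" status="active"

ANSWER: active


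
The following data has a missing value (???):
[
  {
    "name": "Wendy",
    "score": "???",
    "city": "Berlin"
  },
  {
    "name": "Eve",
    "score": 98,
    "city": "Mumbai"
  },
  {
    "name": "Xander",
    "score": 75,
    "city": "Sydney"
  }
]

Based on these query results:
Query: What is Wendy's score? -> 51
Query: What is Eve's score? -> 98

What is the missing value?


The missing value is Wendy's score
From query: Wendy's score = 51

ANSWER: 51


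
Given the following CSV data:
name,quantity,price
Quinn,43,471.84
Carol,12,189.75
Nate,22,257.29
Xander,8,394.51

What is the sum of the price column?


Values in 'price' column:
  Row 1: 471.84
  Row 2: 189.75
  Row 3: 257.29
  Row 4: 394.51
Sum = 471.84 + 189.75 + 257.29 + 394.51 = 1313.39

ANSWER: 1313.39


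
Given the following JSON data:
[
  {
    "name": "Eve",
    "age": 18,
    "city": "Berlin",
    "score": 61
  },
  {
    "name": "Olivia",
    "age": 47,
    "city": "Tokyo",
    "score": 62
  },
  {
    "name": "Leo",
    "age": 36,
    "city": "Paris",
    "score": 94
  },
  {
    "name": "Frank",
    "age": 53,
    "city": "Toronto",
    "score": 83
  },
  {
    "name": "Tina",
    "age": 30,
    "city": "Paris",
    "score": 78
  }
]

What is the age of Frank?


Looking up record where name = Frank
Record index: 3
Field 'age' = 53

ANSWER: 53


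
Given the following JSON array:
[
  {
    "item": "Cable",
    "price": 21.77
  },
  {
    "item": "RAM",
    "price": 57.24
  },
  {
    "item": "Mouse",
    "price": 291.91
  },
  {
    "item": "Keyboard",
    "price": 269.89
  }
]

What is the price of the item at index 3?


Array index 3 -> Keyboard
price = 269.89

ANSWER: 269.89


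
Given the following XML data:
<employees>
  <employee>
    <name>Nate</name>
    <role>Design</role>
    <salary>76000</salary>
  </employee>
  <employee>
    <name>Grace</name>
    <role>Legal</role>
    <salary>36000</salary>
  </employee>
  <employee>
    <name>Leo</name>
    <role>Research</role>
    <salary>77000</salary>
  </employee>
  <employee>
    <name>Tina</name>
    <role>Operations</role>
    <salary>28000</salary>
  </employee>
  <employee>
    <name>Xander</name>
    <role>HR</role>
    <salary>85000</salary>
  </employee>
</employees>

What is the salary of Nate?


Searching for <employee> with <name>Nate</name>
Found at position 1
<salary>76000</salary>

ANSWER: 76000


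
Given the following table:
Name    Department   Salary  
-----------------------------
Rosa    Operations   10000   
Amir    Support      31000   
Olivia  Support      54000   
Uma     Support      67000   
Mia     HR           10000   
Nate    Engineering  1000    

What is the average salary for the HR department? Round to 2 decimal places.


HR department members:
  Mia: 10000
Sum = 10000
Count = 1
Average = 10000 / 1 = 10000.00

ANSWER: 10000.00


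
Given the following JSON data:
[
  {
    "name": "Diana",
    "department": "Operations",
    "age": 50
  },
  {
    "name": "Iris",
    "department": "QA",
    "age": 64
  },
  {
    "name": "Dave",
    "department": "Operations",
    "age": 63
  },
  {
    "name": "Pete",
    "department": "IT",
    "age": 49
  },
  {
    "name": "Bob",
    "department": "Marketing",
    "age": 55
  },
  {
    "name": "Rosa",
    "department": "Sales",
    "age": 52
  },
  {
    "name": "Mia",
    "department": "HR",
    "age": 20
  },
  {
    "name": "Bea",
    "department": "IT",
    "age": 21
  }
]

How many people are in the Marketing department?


Scanning records for department = Marketing
  Record 4: Bob
Count: 1

ANSWER: 1


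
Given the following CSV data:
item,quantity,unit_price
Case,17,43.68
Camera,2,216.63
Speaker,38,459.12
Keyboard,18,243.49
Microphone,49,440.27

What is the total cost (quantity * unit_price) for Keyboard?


Row: Keyboard
quantity = 18
unit_price = 243.49
total = 18 * 243.49 = 4382.82

ANSWER: 4382.82


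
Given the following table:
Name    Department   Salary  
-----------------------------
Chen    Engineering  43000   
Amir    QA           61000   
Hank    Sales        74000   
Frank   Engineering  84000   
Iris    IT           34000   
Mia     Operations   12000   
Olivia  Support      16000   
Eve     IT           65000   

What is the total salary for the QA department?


QA department members:
  Amir: 61000
Total = 61000 = 61000

ANSWER: 61000


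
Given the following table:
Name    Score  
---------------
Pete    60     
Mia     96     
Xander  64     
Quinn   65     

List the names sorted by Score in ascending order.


Sorting by Score (ascending):
  Pete: 60
  Xander: 64
  Quinn: 65
  Mia: 96


ANSWER: Pete, Xander, Quinn, Mia


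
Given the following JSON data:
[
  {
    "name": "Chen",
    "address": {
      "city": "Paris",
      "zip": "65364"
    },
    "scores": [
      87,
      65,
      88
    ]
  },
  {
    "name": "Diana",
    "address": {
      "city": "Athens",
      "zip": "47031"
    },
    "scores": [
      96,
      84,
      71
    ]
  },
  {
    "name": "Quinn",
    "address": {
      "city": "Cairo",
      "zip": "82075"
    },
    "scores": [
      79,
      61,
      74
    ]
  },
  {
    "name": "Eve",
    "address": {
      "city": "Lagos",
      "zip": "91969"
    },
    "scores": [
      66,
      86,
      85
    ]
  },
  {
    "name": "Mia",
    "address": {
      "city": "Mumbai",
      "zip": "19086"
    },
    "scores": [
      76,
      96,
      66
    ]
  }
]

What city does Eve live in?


Path: records[3].address.city
Value: Lagos

ANSWER: Lagos


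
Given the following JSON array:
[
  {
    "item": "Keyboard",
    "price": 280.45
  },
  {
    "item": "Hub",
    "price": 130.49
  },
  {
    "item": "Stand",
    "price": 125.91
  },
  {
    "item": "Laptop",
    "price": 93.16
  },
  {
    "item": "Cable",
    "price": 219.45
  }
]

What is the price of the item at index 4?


Array index 4 -> Cable
price = 219.45

ANSWER: 219.45


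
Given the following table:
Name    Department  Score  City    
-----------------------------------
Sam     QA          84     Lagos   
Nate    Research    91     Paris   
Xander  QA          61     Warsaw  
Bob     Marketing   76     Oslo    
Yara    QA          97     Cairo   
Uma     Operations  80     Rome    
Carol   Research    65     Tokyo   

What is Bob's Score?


Row 4: Bob
Score = 76

ANSWER: 76


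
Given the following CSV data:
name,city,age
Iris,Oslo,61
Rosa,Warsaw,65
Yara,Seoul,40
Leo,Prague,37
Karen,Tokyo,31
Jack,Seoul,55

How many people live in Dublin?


Scanning city column for 'Dublin':
Total matches: 0

ANSWER: 0


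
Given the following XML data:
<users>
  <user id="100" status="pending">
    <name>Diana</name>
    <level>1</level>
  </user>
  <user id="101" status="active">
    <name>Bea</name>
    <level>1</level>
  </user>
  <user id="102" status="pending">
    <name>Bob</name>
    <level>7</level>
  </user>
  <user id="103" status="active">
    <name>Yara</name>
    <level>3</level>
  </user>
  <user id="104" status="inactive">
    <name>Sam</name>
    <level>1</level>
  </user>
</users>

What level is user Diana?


Finding user: Diana
<level>1</level>

ANSWER: 1


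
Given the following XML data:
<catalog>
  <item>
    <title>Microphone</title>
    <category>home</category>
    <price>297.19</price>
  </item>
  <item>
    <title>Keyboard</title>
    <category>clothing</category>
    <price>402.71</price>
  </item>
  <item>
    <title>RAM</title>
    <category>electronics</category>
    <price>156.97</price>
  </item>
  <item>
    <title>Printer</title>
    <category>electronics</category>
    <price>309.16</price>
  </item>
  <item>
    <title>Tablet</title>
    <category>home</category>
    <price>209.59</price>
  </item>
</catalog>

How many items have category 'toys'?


Scanning <item> elements for <category>toys</category>:
Count: 0

ANSWER: 0
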